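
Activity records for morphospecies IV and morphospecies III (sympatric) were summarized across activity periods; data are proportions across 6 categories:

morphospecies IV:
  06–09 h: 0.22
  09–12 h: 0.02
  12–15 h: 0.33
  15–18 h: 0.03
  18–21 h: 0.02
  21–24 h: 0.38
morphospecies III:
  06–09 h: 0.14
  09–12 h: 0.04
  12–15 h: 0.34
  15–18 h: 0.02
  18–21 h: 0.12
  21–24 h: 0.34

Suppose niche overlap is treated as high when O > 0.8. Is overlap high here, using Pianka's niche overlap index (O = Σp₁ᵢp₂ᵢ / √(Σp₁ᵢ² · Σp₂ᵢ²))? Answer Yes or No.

Σ p₁ᵢp₂ᵢ = 0.0308 + 0.0008 + 0.1122 + 0.0006 + 0.0024 + 0.1292 = 0.2760
Σp_1ᵢ² = 0.22² + 0.02² + 0.33² + 0.03² + 0.02² + 0.38² = 0.0484 + 0.0004 + 0.1089 + 0.0009 + 0.0004 + 0.1444 = 0.3034
Σp_2ᵢ² = 0.14² + 0.04² + 0.34² + 0.02² + 0.12² + 0.34² = 0.0196 + 0.0016 + 0.1156 + 0.0004 + 0.0144 + 0.1156 = 0.2672
O = 0.2760 / √(0.3034 × 0.2672) = 0.2760 / 0.28473 = 0.9693
O = 0.9693 > 0.8 → Yes.

Yes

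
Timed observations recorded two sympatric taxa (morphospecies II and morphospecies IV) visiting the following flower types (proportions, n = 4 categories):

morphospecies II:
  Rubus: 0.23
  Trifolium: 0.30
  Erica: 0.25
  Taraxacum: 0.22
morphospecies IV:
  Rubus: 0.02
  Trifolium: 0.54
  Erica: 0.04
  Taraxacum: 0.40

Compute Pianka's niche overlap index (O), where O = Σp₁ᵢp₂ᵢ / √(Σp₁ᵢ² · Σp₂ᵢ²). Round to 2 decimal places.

Σ p₁ᵢp₂ᵢ = 0.0046 + 0.1620 + 0.0100 + 0.0880 = 0.2646
Σp_1ᵢ² = 0.23² + 0.30² + 0.25² + 0.22² = 0.0529 + 0.0900 + 0.0625 + 0.0484 = 0.2538
Σp_2ᵢ² = 0.02² + 0.54² + 0.04² + 0.40² = 0.0004 + 0.2916 + 0.0016 + 0.1600 = 0.4536
O = 0.2646 / √(0.2538 × 0.4536) = 0.2646 / 0.33930 = 0.7798

0.78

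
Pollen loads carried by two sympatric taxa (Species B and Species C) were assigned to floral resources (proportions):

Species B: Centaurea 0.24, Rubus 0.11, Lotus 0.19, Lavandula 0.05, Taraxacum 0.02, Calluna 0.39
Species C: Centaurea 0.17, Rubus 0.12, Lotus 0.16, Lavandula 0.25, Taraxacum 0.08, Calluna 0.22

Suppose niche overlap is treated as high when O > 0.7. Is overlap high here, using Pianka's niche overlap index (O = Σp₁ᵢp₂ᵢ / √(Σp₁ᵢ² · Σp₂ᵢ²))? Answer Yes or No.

Yes

Σ p₁ᵢp₂ᵢ = 0.0408 + 0.0132 + 0.0304 + 0.0125 + 0.0016 + 0.0858 = 0.1843
Σp_1ᵢ² = 0.24² + 0.11² + 0.19² + 0.05² + 0.02² + 0.39² = 0.0576 + 0.0121 + 0.0361 + 0.0025 + 0.0004 + 0.1521 = 0.2608
Σp_2ᵢ² = 0.17² + 0.12² + 0.16² + 0.25² + 0.08² + 0.22² = 0.0289 + 0.0144 + 0.0256 + 0.0625 + 0.0064 + 0.0484 = 0.1862
O = 0.1843 / √(0.2608 × 0.1862) = 0.1843 / 0.22037 = 0.8363
O = 0.8363 > 0.7 → Yes.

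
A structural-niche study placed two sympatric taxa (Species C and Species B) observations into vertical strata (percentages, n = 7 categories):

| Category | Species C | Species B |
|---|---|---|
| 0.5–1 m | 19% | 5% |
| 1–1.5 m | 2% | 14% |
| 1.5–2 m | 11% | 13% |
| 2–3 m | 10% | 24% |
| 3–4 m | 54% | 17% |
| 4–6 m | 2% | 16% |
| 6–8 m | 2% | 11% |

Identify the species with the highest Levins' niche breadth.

Species B

Convert percentages to proportions (divide by 100).
Σp_Cᵢ² = 0.19² + 0.02² + 0.11² + 0.10² + 0.54² + 0.02² + 0.02² = 0.0361 + 0.0004 + 0.0121 + 0.0100 + 0.2916 + 0.0004 + 0.0004 = 0.3510
B_C = 1 / 0.3510 = 2.8490
Σp_Bᵢ² = 0.05² + 0.14² + 0.13² + 0.24² + 0.17² + 0.16² + 0.11² = 0.0025 + 0.0196 + 0.0169 + 0.0576 + 0.0289 + 0.0256 + 0.0121 = 0.1632
B_B = 1 / 0.1632 = 6.1275
Highest B → broadest niche (most generalist): Species B (B = 6.13).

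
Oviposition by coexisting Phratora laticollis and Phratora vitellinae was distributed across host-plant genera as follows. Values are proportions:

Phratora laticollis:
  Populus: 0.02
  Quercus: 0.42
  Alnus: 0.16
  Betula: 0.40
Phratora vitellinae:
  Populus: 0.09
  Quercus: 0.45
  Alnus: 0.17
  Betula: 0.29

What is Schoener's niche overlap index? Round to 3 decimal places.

0.890

Σ|p₁ᵢ − p₂ᵢ| = 0.07 + 0.03 + 0.01 + 0.11 = 0.22
D = 1 − ½ × 0.22 = 1 − 0.110 = 0.89000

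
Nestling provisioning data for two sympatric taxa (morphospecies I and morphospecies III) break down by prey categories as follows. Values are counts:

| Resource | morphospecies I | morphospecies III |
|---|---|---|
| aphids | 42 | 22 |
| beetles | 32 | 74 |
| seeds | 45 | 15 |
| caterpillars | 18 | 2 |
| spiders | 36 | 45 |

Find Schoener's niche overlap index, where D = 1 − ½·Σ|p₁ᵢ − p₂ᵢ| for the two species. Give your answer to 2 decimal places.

0.64

Proportions for morphospecies I (n=173): 42/173=0.2428, 32/173=0.1850, 45/173=0.2601, 18/173=0.1040, 36/173=0.2081
Proportions for morphospecies III (n=158): 22/158=0.1392, 74/158=0.4684, 15/158=0.0949, 2/158=0.0127, 45/158=0.2848
Σ|p₁ᵢ − p₂ᵢ| = 0.1036 + 0.2834 + 0.1652 + 0.0913 + 0.0767 = 0.7202
D = 1 − ½ × 0.7202 = 1 − 0.36010 = 0.63990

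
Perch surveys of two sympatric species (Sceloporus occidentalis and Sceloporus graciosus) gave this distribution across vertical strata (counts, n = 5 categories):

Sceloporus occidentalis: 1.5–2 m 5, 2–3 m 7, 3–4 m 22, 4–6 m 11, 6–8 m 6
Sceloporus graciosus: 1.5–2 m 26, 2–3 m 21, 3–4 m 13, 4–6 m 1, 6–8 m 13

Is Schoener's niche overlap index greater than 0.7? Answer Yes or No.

Proportions for Sceloporus occidentalis (n=51): 5/51=0.0980, 7/51=0.1373, 22/51=0.4314, 11/51=0.2157, 6/51=0.1176
Proportions for Sceloporus graciosus (n=74): 26/74=0.3514, 21/74=0.2838, 13/74=0.1757, 1/74=0.0135, 13/74=0.1757
Σ|p₁ᵢ − p₂ᵢ| = 0.2534 + 0.1465 + 0.2557 + 0.2022 + 0.0581 = 0.9159
D = 1 − ½ × 0.9159 = 1 − 0.45795 = 0.54205
D = 0.54205 < 0.7 → No.

No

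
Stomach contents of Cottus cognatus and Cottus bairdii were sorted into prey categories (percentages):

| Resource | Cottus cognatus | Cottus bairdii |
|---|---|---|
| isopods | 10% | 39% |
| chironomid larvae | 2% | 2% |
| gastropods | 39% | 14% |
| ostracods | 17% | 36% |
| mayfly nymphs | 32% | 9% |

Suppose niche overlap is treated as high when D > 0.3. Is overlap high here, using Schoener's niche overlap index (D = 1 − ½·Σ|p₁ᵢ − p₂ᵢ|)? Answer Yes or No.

Yes

Convert percentages to proportions (divide by 100).
Σ|p₁ᵢ − p₂ᵢ| = 0.29 + 0.00 + 0.25 + 0.19 + 0.23 = 0.96
D = 1 − ½ × 0.96 = 1 − 0.480 = 0.5200
D = 0.5200 > 0.3 → Yes.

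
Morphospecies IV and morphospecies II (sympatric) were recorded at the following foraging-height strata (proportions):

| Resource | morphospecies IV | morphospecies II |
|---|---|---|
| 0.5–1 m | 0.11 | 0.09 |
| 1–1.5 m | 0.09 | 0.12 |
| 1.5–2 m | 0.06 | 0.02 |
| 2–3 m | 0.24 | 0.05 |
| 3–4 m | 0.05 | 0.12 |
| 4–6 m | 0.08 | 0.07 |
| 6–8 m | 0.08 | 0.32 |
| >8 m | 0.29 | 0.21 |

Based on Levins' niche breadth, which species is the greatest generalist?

Σp_IVᵢ² = 0.11² + 0.09² + 0.06² + 0.24² + 0.05² + 0.08² + 0.08² + 0.29² = 0.0121 + 0.0081 + 0.0036 + 0.0576 + 0.0025 + 0.0064 + 0.0064 + 0.0841 = 0.1808
B_IV = 1 / 0.1808 = 5.5310
Σp_IIᵢ² = 0.09² + 0.12² + 0.02² + 0.05² + 0.12² + 0.07² + 0.32² + 0.21² = 0.0081 + 0.0144 + 0.0004 + 0.0025 + 0.0144 + 0.0049 + 0.1024 + 0.0441 = 0.1912
B_II = 1 / 0.1912 = 5.2301
Highest B → broadest niche (most generalist): morphospecies IV (B = 5.53).

morphospecies IV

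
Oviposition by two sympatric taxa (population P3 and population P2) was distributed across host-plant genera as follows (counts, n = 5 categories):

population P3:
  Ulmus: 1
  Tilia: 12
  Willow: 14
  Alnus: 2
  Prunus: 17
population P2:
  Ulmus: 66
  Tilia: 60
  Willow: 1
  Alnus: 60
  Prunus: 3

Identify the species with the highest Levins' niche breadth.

Proportions for population P3 (n=46): 1/46=0.0217, 12/46=0.2609, 14/46=0.3043, 2/46=0.0435, 17/46=0.3696
Proportions for population P2 (n=190): 66/190=0.3474, 60/190=0.3158, 1/190=0.0053, 60/190=0.3158, 3/190=0.0158
Σp_P3ᵢ² = 0.0217² + 0.2609² + 0.3043² + 0.0435² + 0.3696² = 0.000471 + 0.068069 + 0.092598 + 0.001892 + 0.136604 = 0.299634
B_P3 = 1 / 0.299634 = 3.3374
Σp_P2ᵢ² = 0.3474² + 0.3158² + 0.0053² + 0.3158² + 0.0158² = 0.120687 + 0.099730 + 0.000028 + 0.099730 + 0.000250 = 0.320425
B_P2 = 1 / 0.320425 = 3.1209
Highest B → broadest niche (most generalist): population P3 (B = 3.34).

population P3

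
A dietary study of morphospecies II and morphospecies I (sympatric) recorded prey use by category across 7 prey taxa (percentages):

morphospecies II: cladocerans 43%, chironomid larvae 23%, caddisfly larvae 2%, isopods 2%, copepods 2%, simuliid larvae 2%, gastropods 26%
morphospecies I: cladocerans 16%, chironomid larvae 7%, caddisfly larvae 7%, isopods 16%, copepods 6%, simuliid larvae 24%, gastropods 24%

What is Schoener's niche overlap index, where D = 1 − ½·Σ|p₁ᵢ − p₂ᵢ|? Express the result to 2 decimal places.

Convert percentages to proportions (divide by 100).
Σ|p₁ᵢ − p₂ᵢ| = 0.27 + 0.16 + 0.05 + 0.14 + 0.04 + 0.22 + 0.02 = 0.90
D = 1 − ½ × 0.90 = 1 − 0.450 = 0.5500

0.55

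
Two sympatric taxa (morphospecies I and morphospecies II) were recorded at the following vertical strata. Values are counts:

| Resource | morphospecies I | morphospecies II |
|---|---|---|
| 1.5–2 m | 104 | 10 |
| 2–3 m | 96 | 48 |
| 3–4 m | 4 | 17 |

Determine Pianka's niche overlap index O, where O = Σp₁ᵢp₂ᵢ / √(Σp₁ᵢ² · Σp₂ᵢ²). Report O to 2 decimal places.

Proportions for morphospecies I (n=204): 104/204=0.5098, 96/204=0.4706, 4/204=0.0196
Proportions for morphospecies II (n=75): 10/75=0.1333, 48/75=0.6400, 17/75=0.2267
Σ p₁ᵢp₂ᵢ = 0.067956 + 0.301184 + 0.004443 = 0.373583
Σp_1ᵢ² = 0.5098² + 0.4706² + 0.0196² = 0.259896 + 0.221464 + 0.000384 = 0.481744
Σp_2ᵢ² = 0.1333² + 0.6400² + 0.2267² = 0.017769 + 0.409600 + 0.051393 = 0.478762
O = 0.373583 / √(0.481744 × 0.478762) = 0.373583 / 0.4802507 = 0.7779

0.78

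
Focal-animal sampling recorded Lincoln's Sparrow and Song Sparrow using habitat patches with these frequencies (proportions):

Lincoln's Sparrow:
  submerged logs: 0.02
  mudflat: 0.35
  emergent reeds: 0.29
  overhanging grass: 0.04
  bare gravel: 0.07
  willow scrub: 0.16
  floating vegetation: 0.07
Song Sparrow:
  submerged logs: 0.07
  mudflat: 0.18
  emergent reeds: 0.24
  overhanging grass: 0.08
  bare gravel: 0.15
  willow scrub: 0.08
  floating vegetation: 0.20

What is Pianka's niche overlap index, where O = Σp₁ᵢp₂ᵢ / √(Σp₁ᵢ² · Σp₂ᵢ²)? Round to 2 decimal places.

Σ p₁ᵢp₂ᵢ = 0.0014 + 0.0630 + 0.0696 + 0.0032 + 0.0105 + 0.0128 + 0.0140 = 0.1745
Σp_1ᵢ² = 0.02² + 0.35² + 0.29² + 0.04² + 0.07² + 0.16² + 0.07² = 0.0004 + 0.1225 + 0.0841 + 0.0016 + 0.0049 + 0.0256 + 0.0049 = 0.2440
Σp_2ᵢ² = 0.07² + 0.18² + 0.24² + 0.08² + 0.15² + 0.08² + 0.20² = 0.0049 + 0.0324 + 0.0576 + 0.0064 + 0.0225 + 0.0064 + 0.0400 = 0.1702
O = 0.1745 / √(0.2440 × 0.1702) = 0.1745 / 0.20379 = 0.8563

0.86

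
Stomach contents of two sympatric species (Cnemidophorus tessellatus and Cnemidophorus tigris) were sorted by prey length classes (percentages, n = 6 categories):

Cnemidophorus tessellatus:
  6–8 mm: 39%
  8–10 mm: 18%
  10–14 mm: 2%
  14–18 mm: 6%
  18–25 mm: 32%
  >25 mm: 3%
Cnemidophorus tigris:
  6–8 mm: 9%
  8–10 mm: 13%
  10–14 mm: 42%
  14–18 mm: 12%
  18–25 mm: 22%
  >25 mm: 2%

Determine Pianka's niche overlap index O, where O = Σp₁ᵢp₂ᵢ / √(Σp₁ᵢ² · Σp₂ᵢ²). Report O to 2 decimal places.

Convert percentages to proportions (divide by 100).
Σ p₁ᵢp₂ᵢ = 0.0351 + 0.0234 + 0.0084 + 0.0072 + 0.0704 + 0.0006 = 0.1451
Σp_1ᵢ² = 0.39² + 0.18² + 0.02² + 0.06² + 0.32² + 0.03² = 0.1521 + 0.0324 + 0.0004 + 0.0036 + 0.1024 + 0.0009 = 0.2918
Σp_2ᵢ² = 0.09² + 0.13² + 0.42² + 0.12² + 0.22² + 0.02² = 0.0081 + 0.0169 + 0.1764 + 0.0144 + 0.0484 + 0.0004 = 0.2646
O = 0.1451 / √(0.2918 × 0.2646) = 0.1451 / 0.27787 = 0.5222

0.52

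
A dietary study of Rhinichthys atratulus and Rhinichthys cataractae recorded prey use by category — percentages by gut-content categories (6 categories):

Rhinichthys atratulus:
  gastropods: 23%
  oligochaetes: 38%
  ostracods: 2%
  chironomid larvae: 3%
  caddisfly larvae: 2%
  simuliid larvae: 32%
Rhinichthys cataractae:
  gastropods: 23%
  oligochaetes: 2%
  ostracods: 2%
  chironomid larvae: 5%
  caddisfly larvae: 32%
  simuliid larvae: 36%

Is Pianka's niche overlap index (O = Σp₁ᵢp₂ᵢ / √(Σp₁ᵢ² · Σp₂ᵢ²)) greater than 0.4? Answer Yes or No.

Convert percentages to proportions (divide by 100).
Σ p₁ᵢp₂ᵢ = 0.0529 + 0.0076 + 0.0004 + 0.0015 + 0.0064 + 0.1152 = 0.1840
Σp_1ᵢ² = 0.23² + 0.38² + 0.02² + 0.03² + 0.02² + 0.32² = 0.0529 + 0.1444 + 0.0004 + 0.0009 + 0.0004 + 0.1024 = 0.3014
Σp_2ᵢ² = 0.23² + 0.02² + 0.02² + 0.05² + 0.32² + 0.36² = 0.0529 + 0.0004 + 0.0004 + 0.0025 + 0.1024 + 0.1296 = 0.2882
O = 0.1840 / √(0.3014 × 0.2882) = 0.1840 / 0.29473 = 0.6243
O = 0.6243 > 0.4 → Yes.

Yes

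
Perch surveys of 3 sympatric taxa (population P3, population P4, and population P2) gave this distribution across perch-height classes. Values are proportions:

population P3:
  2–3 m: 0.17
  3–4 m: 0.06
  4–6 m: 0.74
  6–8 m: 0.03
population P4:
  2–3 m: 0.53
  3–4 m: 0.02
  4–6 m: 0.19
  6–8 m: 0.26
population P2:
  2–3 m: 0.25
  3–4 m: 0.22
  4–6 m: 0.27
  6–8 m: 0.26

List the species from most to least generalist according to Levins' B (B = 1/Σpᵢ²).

Σp_P3ᵢ² = 0.17² + 0.06² + 0.74² + 0.03² = 0.0289 + 0.0036 + 0.5476 + 0.0009 = 0.5810
B_P3 = 1 / 0.5810 = 1.7212
Σp_P4ᵢ² = 0.53² + 0.02² + 0.19² + 0.26² = 0.2809 + 0.0004 + 0.0361 + 0.0676 = 0.3850
B_P4 = 1 / 0.3850 = 2.5974
Σp_P2ᵢ² = 0.25² + 0.22² + 0.27² + 0.26² = 0.0625 + 0.0484 + 0.0729 + 0.0676 = 0.2514
B_P2 = 1 / 0.2514 = 3.9777
Ranking by B (broadest → narrowest): population P2 (3.98) > population P4 (2.60) > population P3 (1.72)

population P2 > population P4 > population P3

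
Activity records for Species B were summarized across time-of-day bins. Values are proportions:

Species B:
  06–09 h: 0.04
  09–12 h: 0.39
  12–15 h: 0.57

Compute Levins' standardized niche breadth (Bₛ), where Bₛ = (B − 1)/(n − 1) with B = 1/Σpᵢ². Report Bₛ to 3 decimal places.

Σpᵢ² = 0.04² + 0.39² + 0.57² = 0.0016 + 0.1521 + 0.3249 = 0.4786
B = 1 / 0.4786 = 2.08943
Bₛ = (B − 1)/(n − 1) = (2.08943 − 1)/(3 − 1) = 1.08943/2 = 0.54472

0.545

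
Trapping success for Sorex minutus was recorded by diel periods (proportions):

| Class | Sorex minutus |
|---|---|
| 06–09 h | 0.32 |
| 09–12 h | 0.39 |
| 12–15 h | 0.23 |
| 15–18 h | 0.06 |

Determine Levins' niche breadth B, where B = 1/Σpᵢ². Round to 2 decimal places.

3.22

Σpᵢ² = 0.32² + 0.39² + 0.23² + 0.06² = 0.1024 + 0.1521 + 0.0529 + 0.0036 = 0.3110
B = 1 / 0.3110 = 3.2154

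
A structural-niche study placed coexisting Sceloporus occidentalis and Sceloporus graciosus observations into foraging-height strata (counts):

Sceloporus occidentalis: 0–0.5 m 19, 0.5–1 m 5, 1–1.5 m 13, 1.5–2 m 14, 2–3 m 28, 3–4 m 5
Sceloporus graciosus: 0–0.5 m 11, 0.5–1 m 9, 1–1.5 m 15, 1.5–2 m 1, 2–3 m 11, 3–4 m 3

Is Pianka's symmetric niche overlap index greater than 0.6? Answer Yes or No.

Proportions for Sceloporus occidentalis (n=84): 19/84=0.2262, 5/84=0.0595, 13/84=0.1548, 14/84=0.1667, 28/84=0.3333, 5/84=0.0595
Proportions for Sceloporus graciosus (n=50): 11/50=0.2200, 9/50=0.1800, 15/50=0.3000, 1/50=0.0200, 11/50=0.2200, 3/50=0.0600
Σ p₁ᵢp₂ᵢ = 0.049764 + 0.010710 + 0.046440 + 0.003334 + 0.073326 + 0.003570 = 0.187144
Σp_1ᵢ² = 0.2262² + 0.0595² + 0.1548² + 0.1667² + 0.3333² + 0.0595² = 0.051166 + 0.003540 + 0.023963 + 0.027789 + 0.111089 + 0.003540 = 0.221087
Σp_2ᵢ² = 0.2200² + 0.1800² + 0.3000² + 0.0200² + 0.2200² + 0.0600² = 0.048400 + 0.032400 + 0.090000 + 0.000400 + 0.048400 + 0.003600 = 0.223200
O = 0.187144 / √(0.221087 × 0.223200) = 0.187144 / 0.2221410 = 0.8425
O = 0.8425 > 0.6 → Yes.

Yes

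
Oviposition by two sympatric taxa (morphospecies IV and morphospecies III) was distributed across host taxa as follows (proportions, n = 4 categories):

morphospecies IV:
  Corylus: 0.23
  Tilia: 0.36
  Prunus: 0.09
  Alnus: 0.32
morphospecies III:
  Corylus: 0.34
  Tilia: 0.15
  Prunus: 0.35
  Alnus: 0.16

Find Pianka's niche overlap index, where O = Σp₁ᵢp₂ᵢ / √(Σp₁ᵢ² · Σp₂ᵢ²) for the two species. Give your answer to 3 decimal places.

Σ p₁ᵢp₂ᵢ = 0.0782 + 0.0540 + 0.0315 + 0.0512 = 0.2149
Σp_1ᵢ² = 0.23² + 0.36² + 0.09² + 0.32² = 0.0529 + 0.1296 + 0.0081 + 0.1024 = 0.2930
Σp_2ᵢ² = 0.34² + 0.15² + 0.35² + 0.16² = 0.1156 + 0.0225 + 0.1225 + 0.0256 = 0.2862
O = 0.2149 / √(0.2930 × 0.2862) = 0.2149 / 0.289580 = 0.74211

0.742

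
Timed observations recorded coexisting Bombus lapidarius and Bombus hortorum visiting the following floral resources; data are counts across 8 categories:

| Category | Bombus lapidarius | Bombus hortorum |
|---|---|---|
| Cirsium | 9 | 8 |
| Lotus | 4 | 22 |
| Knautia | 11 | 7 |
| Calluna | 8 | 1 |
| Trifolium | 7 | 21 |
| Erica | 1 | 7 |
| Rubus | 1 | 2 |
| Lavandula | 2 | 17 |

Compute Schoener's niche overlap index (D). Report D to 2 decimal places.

0.54

Proportions for Bombus lapidarius (n=43): 9/43=0.2093, 4/43=0.0930, 11/43=0.2558, 8/43=0.1860, 7/43=0.1628, 1/43=0.0233, 1/43=0.0233, 2/43=0.0465
Proportions for Bombus hortorum (n=85): 8/85=0.0941, 22/85=0.2588, 7/85=0.0824, 1/85=0.0118, 21/85=0.2471, 7/85=0.0824, 2/85=0.0235, 17/85=0.2000
Σ|p₁ᵢ − p₂ᵢ| = 0.1152 + 0.1658 + 0.1734 + 0.1742 + 0.0843 + 0.0591 + 0.0002 + 0.1535 = 0.9257
D = 1 − ½ × 0.9257 = 1 − 0.46285 = 0.53715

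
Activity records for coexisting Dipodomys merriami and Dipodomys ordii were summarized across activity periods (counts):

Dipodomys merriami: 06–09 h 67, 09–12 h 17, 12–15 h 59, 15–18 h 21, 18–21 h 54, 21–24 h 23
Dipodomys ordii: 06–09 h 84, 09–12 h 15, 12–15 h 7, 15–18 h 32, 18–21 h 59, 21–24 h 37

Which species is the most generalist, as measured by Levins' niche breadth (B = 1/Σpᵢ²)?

Dipodomys merriami

Proportions for Dipodomys merriami (n=241): 67/241=0.2780, 17/241=0.0705, 59/241=0.2448, 21/241=0.0871, 54/241=0.2241, 23/241=0.0954
Proportions for Dipodomys ordii (n=234): 84/234=0.3590, 15/234=0.0641, 7/234=0.0299, 32/234=0.1368, 59/234=0.2521, 37/234=0.1581
Σp_merrᵢ² = 0.2780² + 0.0705² + 0.2448² + 0.0871² + 0.2241² + 0.0954² = 0.077284 + 0.004970 + 0.059927 + 0.007586 + 0.050221 + 0.009101 = 0.209089
B_merr = 1 / 0.209089 = 4.7827
Σp_ordiᵢ² = 0.3590² + 0.0641² + 0.0299² + 0.1368² + 0.2521² + 0.1581² = 0.128881 + 0.004109 + 0.000894 + 0.018714 + 0.063554 + 0.024996 = 0.241148
B_ordi = 1 / 0.241148 = 4.1468
Highest B → broadest niche (most generalist): Dipodomys merriami (B = 4.78).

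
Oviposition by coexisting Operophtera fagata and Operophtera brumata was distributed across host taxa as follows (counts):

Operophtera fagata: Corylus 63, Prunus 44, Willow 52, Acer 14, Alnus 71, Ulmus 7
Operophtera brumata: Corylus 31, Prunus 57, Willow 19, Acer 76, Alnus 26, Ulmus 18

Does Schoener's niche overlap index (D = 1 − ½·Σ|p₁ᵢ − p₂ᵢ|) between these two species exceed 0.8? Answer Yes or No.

No

Proportions for Operophtera fagata (n=251): 63/251=0.2510, 44/251=0.1753, 52/251=0.2072, 14/251=0.0558, 71/251=0.2829, 7/251=0.0279
Proportions for Operophtera brumata (n=227): 31/227=0.1366, 57/227=0.2511, 19/227=0.0837, 76/227=0.3348, 26/227=0.1145, 18/227=0.0793
Σ|p₁ᵢ − p₂ᵢ| = 0.1144 + 0.0758 + 0.1235 + 0.2790 + 0.1684 + 0.0514 = 0.8125
D = 1 − ½ × 0.8125 = 1 − 0.40625 = 0.59375
D = 0.59375 < 0.8 → No.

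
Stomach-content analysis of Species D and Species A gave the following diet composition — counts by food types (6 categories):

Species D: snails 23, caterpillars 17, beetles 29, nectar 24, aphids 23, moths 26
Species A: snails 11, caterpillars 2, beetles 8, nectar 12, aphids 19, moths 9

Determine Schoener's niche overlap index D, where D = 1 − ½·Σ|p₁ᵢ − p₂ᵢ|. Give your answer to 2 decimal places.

0.80

Proportions for Species D (n=142): 23/142=0.1620, 17/142=0.1197, 29/142=0.2042, 24/142=0.1690, 23/142=0.1620, 26/142=0.1831
Proportions for Species A (n=61): 11/61=0.1803, 2/61=0.0328, 8/61=0.1311, 12/61=0.1967, 19/61=0.3115, 9/61=0.1475
Σ|p₁ᵢ − p₂ᵢ| = 0.0183 + 0.0869 + 0.0731 + 0.0277 + 0.1495 + 0.0356 = 0.3911
D = 1 − ½ × 0.3911 = 1 − 0.19555 = 0.80445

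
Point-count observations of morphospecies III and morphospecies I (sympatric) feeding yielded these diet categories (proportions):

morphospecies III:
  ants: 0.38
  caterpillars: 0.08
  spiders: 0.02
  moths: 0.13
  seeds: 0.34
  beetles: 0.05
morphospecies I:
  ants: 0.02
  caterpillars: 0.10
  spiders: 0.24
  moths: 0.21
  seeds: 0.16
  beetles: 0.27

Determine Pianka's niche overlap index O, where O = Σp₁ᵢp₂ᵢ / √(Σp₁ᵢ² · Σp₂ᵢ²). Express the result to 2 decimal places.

Σ p₁ᵢp₂ᵢ = 0.0076 + 0.0080 + 0.0048 + 0.0273 + 0.0544 + 0.0135 = 0.1156
Σp_1ᵢ² = 0.38² + 0.08² + 0.02² + 0.13² + 0.34² + 0.05² = 0.1444 + 0.0064 + 0.0004 + 0.0169 + 0.1156 + 0.0025 = 0.2862
Σp_2ᵢ² = 0.02² + 0.10² + 0.24² + 0.21² + 0.16² + 0.27² = 0.0004 + 0.0100 + 0.0576 + 0.0441 + 0.0256 + 0.0729 = 0.2106
O = 0.1156 / √(0.2862 × 0.2106) = 0.1156 / 0.24551 = 0.4709

0.47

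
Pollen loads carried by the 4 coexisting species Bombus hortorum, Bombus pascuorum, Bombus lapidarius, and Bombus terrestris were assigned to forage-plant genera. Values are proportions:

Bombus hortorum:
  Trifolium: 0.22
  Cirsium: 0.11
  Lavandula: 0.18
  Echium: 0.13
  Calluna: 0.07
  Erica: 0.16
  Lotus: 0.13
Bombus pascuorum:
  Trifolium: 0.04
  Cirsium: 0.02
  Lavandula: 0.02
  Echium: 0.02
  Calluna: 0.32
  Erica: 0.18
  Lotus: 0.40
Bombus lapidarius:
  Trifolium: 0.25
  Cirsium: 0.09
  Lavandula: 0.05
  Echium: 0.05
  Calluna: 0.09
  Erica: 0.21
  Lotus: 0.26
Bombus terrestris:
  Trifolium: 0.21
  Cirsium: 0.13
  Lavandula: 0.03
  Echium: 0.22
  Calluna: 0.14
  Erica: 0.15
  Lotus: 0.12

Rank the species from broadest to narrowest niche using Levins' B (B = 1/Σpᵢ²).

Σp_hortᵢ² = 0.22² + 0.11² + 0.18² + 0.13² + 0.07² + 0.16² + 0.13² = 0.0484 + 0.0121 + 0.0324 + 0.0169 + 0.0049 + 0.0256 + 0.0169 = 0.1572
B_hort = 1 / 0.1572 = 6.3613
Σp_pascᵢ² = 0.04² + 0.02² + 0.02² + 0.02² + 0.32² + 0.18² + 0.40² = 0.0016 + 0.0004 + 0.0004 + 0.0004 + 0.1024 + 0.0324 + 0.1600 = 0.2976
B_pasc = 1 / 0.2976 = 3.3602
Σp_lapiᵢ² = 0.25² + 0.09² + 0.05² + 0.05² + 0.09² + 0.21² + 0.26² = 0.0625 + 0.0081 + 0.0025 + 0.0025 + 0.0081 + 0.0441 + 0.0676 = 0.1954
B_lapi = 1 / 0.1954 = 5.1177
Σp_terrᵢ² = 0.21² + 0.13² + 0.03² + 0.22² + 0.14² + 0.15² + 0.12² = 0.0441 + 0.0169 + 0.0009 + 0.0484 + 0.0196 + 0.0225 + 0.0144 = 0.1668
B_terr = 1 / 0.1668 = 5.9952
Ranking by B (broadest → narrowest): Bombus hortorum (6.36) > Bombus terrestris (6.00) > Bombus lapidarius (5.12) > Bombus pascuorum (3.36)

Bombus hortorum > Bombus terrestris > Bombus lapidarius > Bombus pascuorum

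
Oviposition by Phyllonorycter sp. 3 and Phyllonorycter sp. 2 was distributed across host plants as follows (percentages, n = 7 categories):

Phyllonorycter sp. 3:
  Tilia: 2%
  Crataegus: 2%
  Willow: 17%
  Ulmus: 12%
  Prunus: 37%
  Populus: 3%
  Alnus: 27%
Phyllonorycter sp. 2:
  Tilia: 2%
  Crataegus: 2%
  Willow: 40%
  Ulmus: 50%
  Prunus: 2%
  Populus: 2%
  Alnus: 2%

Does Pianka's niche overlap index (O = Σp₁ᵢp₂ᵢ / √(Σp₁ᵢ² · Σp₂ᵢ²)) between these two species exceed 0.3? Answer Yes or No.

Convert percentages to proportions (divide by 100).
Σ p₁ᵢp₂ᵢ = 0.0004 + 0.0004 + 0.0680 + 0.0600 + 0.0074 + 0.0006 + 0.0054 = 0.1422
Σp_1ᵢ² = 0.02² + 0.02² + 0.17² + 0.12² + 0.37² + 0.03² + 0.27² = 0.0004 + 0.0004 + 0.0289 + 0.0144 + 0.1369 + 0.0009 + 0.0729 = 0.2548
Σp_2ᵢ² = 0.02² + 0.02² + 0.40² + 0.50² + 0.02² + 0.02² + 0.02² = 0.0004 + 0.0004 + 0.1600 + 0.2500 + 0.0004 + 0.0004 + 0.0004 = 0.4120
O = 0.1422 / √(0.2548 × 0.4120) = 0.1422 / 0.32400 = 0.4389
O = 0.4389 > 0.3 → Yes.

Yes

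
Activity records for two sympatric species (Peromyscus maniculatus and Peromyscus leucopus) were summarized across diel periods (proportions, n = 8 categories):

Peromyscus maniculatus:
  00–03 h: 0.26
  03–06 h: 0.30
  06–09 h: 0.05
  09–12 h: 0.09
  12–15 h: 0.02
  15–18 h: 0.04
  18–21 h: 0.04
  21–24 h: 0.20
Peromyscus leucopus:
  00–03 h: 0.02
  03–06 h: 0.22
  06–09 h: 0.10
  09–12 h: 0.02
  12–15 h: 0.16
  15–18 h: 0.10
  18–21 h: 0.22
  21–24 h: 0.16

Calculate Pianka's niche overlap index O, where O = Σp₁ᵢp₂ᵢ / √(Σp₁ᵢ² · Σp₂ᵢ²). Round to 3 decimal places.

Σ p₁ᵢp₂ᵢ = 0.0052 + 0.0660 + 0.0050 + 0.0018 + 0.0032 + 0.0040 + 0.0088 + 0.0320 = 0.1260
Σp_1ᵢ² = 0.26² + 0.30² + 0.05² + 0.09² + 0.02² + 0.04² + 0.04² + 0.20² = 0.0676 + 0.0900 + 0.0025 + 0.0081 + 0.0004 + 0.0016 + 0.0016 + 0.0400 = 0.2118
Σp_2ᵢ² = 0.02² + 0.22² + 0.10² + 0.02² + 0.16² + 0.10² + 0.22² + 0.16² = 0.0004 + 0.0484 + 0.0100 + 0.0004 + 0.0256 + 0.0100 + 0.0484 + 0.0256 = 0.1688
O = 0.1260 / √(0.2118 × 0.1688) = 0.1260 / 0.189082 = 0.66638

0.666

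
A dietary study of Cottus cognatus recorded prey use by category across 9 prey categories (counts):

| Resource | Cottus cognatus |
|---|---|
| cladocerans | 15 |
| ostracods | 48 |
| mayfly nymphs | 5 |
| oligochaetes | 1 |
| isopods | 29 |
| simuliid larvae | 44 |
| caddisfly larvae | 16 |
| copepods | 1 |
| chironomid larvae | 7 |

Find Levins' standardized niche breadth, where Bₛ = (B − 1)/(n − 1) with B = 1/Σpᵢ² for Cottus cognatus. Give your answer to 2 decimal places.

0.49

Proportions for Cottus cognatus (n=166): 15/166=0.0904, 48/166=0.2892, 5/166=0.0301, 1/166=0.0060, 29/166=0.1747, 44/166=0.2651, 16/166=0.0964, 1/166=0.0060, 7/166=0.0422
Σpᵢ² = 0.0904² + 0.2892² + 0.0301² + 0.0060² + 0.1747² + 0.2651² + 0.0964² + 0.0060² + 0.0422² = 0.008172 + 0.083637 + 0.000906 + 0.000036 + 0.030520 + 0.070278 + 0.009293 + 0.000036 + 0.001781 = 0.204659
B = 1 / 0.204659 = 4.8862
Bₛ = (B − 1)/(n − 1) = (4.8862 − 1)/(9 − 1) = 3.8862/8 = 0.4858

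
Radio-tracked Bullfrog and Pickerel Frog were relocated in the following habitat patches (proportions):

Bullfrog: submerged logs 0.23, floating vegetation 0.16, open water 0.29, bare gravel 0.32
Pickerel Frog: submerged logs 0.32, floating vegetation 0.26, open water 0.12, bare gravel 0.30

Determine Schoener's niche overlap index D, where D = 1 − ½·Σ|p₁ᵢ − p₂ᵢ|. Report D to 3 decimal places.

Σ|p₁ᵢ − p₂ᵢ| = 0.09 + 0.10 + 0.17 + 0.02 = 0.38
D = 1 − ½ × 0.38 = 1 − 0.190 = 0.81000

0.810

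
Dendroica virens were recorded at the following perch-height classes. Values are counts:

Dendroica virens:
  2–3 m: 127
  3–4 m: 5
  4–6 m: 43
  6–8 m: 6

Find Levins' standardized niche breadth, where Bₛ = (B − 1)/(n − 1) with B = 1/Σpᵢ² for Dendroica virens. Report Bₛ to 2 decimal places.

Proportions for Dendroica virens (n=181): 127/181=0.7017, 5/181=0.0276, 43/181=0.2376, 6/181=0.0331
Σpᵢ² = 0.7017² + 0.0276² + 0.2376² + 0.0331² = 0.492383 + 0.000762 + 0.056454 + 0.001096 = 0.550695
B = 1 / 0.550695 = 1.8159
Bₛ = (B − 1)/(n − 1) = (1.8159 − 1)/(4 − 1) = 0.8159/3 = 0.2720

0.27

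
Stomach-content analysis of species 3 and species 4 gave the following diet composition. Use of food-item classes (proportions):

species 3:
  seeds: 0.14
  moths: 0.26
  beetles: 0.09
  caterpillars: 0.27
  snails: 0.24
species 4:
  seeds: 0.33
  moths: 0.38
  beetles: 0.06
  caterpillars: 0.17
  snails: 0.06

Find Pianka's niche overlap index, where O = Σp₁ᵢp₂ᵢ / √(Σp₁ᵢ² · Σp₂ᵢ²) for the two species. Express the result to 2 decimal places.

0.82

Σ p₁ᵢp₂ᵢ = 0.0462 + 0.0988 + 0.0054 + 0.0459 + 0.0144 = 0.2107
Σp_1ᵢ² = 0.14² + 0.26² + 0.09² + 0.27² + 0.24² = 0.0196 + 0.0676 + 0.0081 + 0.0729 + 0.0576 = 0.2258
Σp_2ᵢ² = 0.33² + 0.38² + 0.06² + 0.17² + 0.06² = 0.1089 + 0.1444 + 0.0036 + 0.0289 + 0.0036 = 0.2894
O = 0.2107 / √(0.2258 × 0.2894) = 0.2107 / 0.25563 = 0.8242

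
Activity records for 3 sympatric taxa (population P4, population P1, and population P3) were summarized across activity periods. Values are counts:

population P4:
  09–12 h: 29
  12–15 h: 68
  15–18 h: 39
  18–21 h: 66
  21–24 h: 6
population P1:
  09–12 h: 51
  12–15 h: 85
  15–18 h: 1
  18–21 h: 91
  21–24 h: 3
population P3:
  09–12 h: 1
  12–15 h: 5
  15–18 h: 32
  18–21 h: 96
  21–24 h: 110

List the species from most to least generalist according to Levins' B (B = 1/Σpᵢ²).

population P4 > population P1 > population P3

Proportions for population P4 (n=208): 29/208=0.1394, 68/208=0.3269, 39/208=0.1875, 66/208=0.3173, 6/208=0.0288
Proportions for population P1 (n=231): 51/231=0.2208, 85/231=0.3680, 1/231=0.0043, 91/231=0.3939, 3/231=0.0130
Proportions for population P3 (n=244): 1/244=0.0041, 5/244=0.0205, 32/244=0.1311, 96/244=0.3934, 110/244=0.4508
Σp_P4ᵢ² = 0.1394² + 0.3269² + 0.1875² + 0.3173² + 0.0288² = 0.019432 + 0.106864 + 0.035156 + 0.100679 + 0.000829 = 0.262960
B_P4 = 1 / 0.262960 = 3.8029
Σp_P1ᵢ² = 0.2208² + 0.3680² + 0.0043² + 0.3939² + 0.0130² = 0.048753 + 0.135424 + 0.000018 + 0.155157 + 0.000169 = 0.339521
B_P1 = 1 / 0.339521 = 2.9453
Σp_P3ᵢ² = 0.0041² + 0.0205² + 0.1311² + 0.3934² + 0.4508² = 0.000017 + 0.000420 + 0.017187 + 0.154764 + 0.203221 = 0.375609
B_P3 = 1 / 0.375609 = 2.6623
Ranking by B (broadest → narrowest): population P4 (3.80) > population P1 (2.95) > population P3 (2.66)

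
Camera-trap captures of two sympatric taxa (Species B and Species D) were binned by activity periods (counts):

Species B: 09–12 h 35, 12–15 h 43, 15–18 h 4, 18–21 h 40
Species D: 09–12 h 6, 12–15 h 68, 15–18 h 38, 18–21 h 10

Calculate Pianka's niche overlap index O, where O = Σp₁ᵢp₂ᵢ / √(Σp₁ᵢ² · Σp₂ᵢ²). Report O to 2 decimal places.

Proportions for Species B (n=122): 35/122=0.2869, 43/122=0.3525, 4/122=0.0328, 40/122=0.3279
Proportions for Species D (n=122): 6/122=0.0492, 68/122=0.5574, 38/122=0.3115, 10/122=0.0820
Σ p₁ᵢp₂ᵢ = 0.014115 + 0.196484 + 0.010217 + 0.026888 = 0.247704
Σp_1ᵢ² = 0.2869² + 0.3525² + 0.0328² + 0.3279² = 0.082312 + 0.124256 + 0.001076 + 0.107518 = 0.315162
Σp_2ᵢ² = 0.0492² + 0.5574² + 0.3115² + 0.0820² = 0.002421 + 0.310695 + 0.097032 + 0.006724 = 0.416872
O = 0.247704 / √(0.315162 × 0.416872) = 0.247704 / 0.3624668 = 0.6834

0.68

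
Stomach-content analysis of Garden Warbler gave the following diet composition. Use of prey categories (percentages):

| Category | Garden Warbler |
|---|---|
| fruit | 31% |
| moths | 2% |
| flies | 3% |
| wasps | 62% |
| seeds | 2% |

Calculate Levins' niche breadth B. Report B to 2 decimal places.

Convert percentages to proportions (divide by 100).
Σpᵢ² = 0.31² + 0.02² + 0.03² + 0.62² + 0.02² = 0.0961 + 0.0004 + 0.0009 + 0.3844 + 0.0004 = 0.4822
B = 1 / 0.4822 = 2.0738

2.07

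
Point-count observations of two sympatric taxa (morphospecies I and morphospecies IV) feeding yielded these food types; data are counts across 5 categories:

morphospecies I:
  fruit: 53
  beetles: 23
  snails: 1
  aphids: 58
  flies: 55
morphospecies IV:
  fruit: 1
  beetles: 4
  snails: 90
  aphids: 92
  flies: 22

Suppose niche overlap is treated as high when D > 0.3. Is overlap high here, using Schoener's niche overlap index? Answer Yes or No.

Proportions for morphospecies I (n=190): 53/190=0.2789, 23/190=0.1211, 1/190=0.0053, 58/190=0.3053, 55/190=0.2895
Proportions for morphospecies IV (n=209): 1/209=0.0048, 4/209=0.0191, 90/209=0.4306, 92/209=0.4402, 22/209=0.1053
Σ|p₁ᵢ − p₂ᵢ| = 0.2741 + 0.1020 + 0.4253 + 0.1349 + 0.1842 = 1.1205
D = 1 − ½ × 1.1205 = 1 − 0.56025 = 0.43975
D = 0.43975 > 0.3 → Yes.

Yes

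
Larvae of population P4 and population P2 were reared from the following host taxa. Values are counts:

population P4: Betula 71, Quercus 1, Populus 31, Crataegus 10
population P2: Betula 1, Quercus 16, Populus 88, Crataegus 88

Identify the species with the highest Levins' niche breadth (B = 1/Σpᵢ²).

Proportions for population P4 (n=113): 71/113=0.6283, 1/113=0.0088, 31/113=0.2743, 10/113=0.0885
Proportions for population P2 (n=193): 1/193=0.0052, 16/193=0.0829, 88/193=0.4560, 88/193=0.4560
Σp_P4ᵢ² = 0.6283² + 0.0088² + 0.2743² + 0.0885² = 0.394761 + 0.000077 + 0.075240 + 0.007832 = 0.477910
B_P4 = 1 / 0.477910 = 2.0924
Σp_P2ᵢ² = 0.0052² + 0.0829² + 0.4560² + 0.4560² = 0.000027 + 0.006872 + 0.207936 + 0.207936 = 0.422771
B_P2 = 1 / 0.422771 = 2.3653
Highest B → broadest niche (most generalist): population P2 (B = 2.37).

population P2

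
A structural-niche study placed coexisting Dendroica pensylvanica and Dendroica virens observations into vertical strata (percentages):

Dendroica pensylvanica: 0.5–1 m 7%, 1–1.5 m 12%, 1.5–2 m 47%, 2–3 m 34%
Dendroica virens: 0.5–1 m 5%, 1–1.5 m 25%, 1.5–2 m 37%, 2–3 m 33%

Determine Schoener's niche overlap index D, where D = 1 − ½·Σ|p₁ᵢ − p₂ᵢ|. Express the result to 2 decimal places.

0.87

Convert percentages to proportions (divide by 100).
Σ|p₁ᵢ − p₂ᵢ| = 0.02 + 0.13 + 0.10 + 0.01 = 0.26
D = 1 − ½ × 0.26 = 1 − 0.130 = 0.8700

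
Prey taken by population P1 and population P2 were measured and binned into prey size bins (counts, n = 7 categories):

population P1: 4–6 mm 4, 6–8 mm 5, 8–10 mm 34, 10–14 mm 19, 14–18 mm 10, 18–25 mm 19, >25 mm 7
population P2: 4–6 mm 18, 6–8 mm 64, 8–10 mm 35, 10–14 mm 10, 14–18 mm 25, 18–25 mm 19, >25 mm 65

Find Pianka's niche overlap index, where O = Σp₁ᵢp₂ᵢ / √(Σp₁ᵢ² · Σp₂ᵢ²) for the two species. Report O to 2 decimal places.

0.60

Proportions for population P1 (n=98): 4/98=0.0408, 5/98=0.0510, 34/98=0.3469, 19/98=0.1939, 10/98=0.1020, 19/98=0.1939, 7/98=0.0714
Proportions for population P2 (n=236): 18/236=0.0763, 64/236=0.2712, 35/236=0.1483, 10/236=0.0424, 25/236=0.1059, 19/236=0.0805, 65/236=0.2754
Σ p₁ᵢp₂ᵢ = 0.003113 + 0.013831 + 0.051445 + 0.008221 + 0.010802 + 0.015609 + 0.019664 = 0.122685
Σp_1ᵢ² = 0.0408² + 0.0510² + 0.3469² + 0.1939² + 0.1020² + 0.1939² + 0.0714² = 0.001665 + 0.002601 + 0.120340 + 0.037597 + 0.010404 + 0.037597 + 0.005098 = 0.215302
Σp_2ᵢ² = 0.0763² + 0.2712² + 0.1483² + 0.0424² + 0.1059² + 0.0805² + 0.2754² = 0.005822 + 0.073549 + 0.021993 + 0.001798 + 0.011215 + 0.006480 + 0.075845 = 0.196702
O = 0.122685 / √(0.215302 × 0.196702) = 0.122685 / 0.2057920 = 0.5962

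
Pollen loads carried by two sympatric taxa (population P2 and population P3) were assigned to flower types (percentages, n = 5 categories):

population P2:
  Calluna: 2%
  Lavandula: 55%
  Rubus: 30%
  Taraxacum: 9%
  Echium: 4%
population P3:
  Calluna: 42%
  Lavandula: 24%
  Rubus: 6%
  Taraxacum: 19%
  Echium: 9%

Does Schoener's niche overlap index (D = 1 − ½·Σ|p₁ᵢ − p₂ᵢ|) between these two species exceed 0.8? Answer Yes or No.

Convert percentages to proportions (divide by 100).
Σ|p₁ᵢ − p₂ᵢ| = 0.40 + 0.31 + 0.24 + 0.10 + 0.05 = 1.10
D = 1 − ½ × 1.10 = 1 − 0.550 = 0.4500
D = 0.4500 < 0.8 → No.

No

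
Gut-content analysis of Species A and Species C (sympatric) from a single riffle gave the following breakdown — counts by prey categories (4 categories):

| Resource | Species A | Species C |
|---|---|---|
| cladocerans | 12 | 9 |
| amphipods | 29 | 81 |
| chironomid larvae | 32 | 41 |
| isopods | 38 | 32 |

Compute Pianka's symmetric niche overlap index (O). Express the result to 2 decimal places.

Proportions for Species A (n=111): 12/111=0.1081, 29/111=0.2613, 32/111=0.2883, 38/111=0.3423
Proportions for Species C (n=163): 9/163=0.0552, 81/163=0.4969, 41/163=0.2515, 32/163=0.1963
Σ p₁ᵢp₂ᵢ = 0.005967 + 0.129840 + 0.072507 + 0.067193 = 0.275507
Σp_1ᵢ² = 0.1081² + 0.2613² + 0.2883² + 0.3423² = 0.011686 + 0.068278 + 0.083117 + 0.117169 = 0.280250
Σp_2ᵢ² = 0.0552² + 0.4969² + 0.2515² + 0.1963² = 0.003047 + 0.246910 + 0.063252 + 0.038534 = 0.351743
O = 0.275507 / √(0.280250 × 0.351743) = 0.275507 / 0.3139681 = 0.8775

0.88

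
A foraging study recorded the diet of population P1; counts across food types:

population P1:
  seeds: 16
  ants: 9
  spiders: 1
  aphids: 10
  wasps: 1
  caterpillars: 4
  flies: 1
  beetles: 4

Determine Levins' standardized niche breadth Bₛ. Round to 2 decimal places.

Proportions for population P1 (n=46): 16/46=0.3478, 9/46=0.1957, 1/46=0.0217, 10/46=0.2174, 1/46=0.0217, 4/46=0.0870, 1/46=0.0217, 4/46=0.0870
Σpᵢ² = 0.3478² + 0.1957² + 0.0217² + 0.2174² + 0.0217² + 0.0870² + 0.0217² + 0.0870² = 0.120965 + 0.038298 + 0.000471 + 0.047263 + 0.000471 + 0.007569 + 0.000471 + 0.007569 = 0.223077
B = 1 / 0.223077 = 4.4828
Bₛ = (B − 1)/(n − 1) = (4.4828 − 1)/(8 − 1) = 3.4828/7 = 0.4975

0.50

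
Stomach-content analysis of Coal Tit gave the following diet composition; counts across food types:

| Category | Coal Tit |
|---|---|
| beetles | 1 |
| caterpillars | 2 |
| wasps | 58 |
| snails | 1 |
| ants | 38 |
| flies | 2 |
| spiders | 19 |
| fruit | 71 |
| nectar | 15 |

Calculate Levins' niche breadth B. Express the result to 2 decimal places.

4.10

Proportions for Coal Tit (n=207): 1/207=0.0048, 2/207=0.0097, 58/207=0.2802, 1/207=0.0048, 38/207=0.1836, 2/207=0.0097, 19/207=0.0918, 71/207=0.3430, 15/207=0.0725
Σpᵢ² = 0.0048² + 0.0097² + 0.2802² + 0.0048² + 0.1836² + 0.0097² + 0.0918² + 0.3430² + 0.0725² = 0.000023 + 0.000094 + 0.078512 + 0.000023 + 0.033709 + 0.000094 + 0.008427 + 0.117649 + 0.005256 = 0.243787
B = 1 / 0.243787 = 4.1019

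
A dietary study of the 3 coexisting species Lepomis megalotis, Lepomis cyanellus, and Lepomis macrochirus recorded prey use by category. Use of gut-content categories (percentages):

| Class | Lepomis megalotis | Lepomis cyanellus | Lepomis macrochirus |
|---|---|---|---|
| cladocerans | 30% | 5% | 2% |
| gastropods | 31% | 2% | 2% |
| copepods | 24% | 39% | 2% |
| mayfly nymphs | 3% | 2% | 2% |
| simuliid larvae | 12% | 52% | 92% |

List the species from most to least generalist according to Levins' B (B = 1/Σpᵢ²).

Convert percentages to proportions (divide by 100).
Σp_megaᵢ² = 0.30² + 0.31² + 0.24² + 0.03² + 0.12² = 0.0900 + 0.0961 + 0.0576 + 0.0009 + 0.0144 = 0.2590
B_mega = 1 / 0.2590 = 3.8610
Σp_cyanᵢ² = 0.05² + 0.02² + 0.39² + 0.02² + 0.52² = 0.0025 + 0.0004 + 0.1521 + 0.0004 + 0.2704 = 0.4258
B_cyan = 1 / 0.4258 = 2.3485
Σp_macrᵢ² = 0.02² + 0.02² + 0.02² + 0.02² + 0.92² = 0.0004 + 0.0004 + 0.0004 + 0.0004 + 0.8464 = 0.8480
B_macr = 1 / 0.8480 = 1.1792
Ranking by B (broadest → narrowest): Lepomis megalotis (3.86) > Lepomis cyanellus (2.35) > Lepomis macrochirus (1.18)

Lepomis megalotis > Lepomis cyanellus > Lepomis macrochirus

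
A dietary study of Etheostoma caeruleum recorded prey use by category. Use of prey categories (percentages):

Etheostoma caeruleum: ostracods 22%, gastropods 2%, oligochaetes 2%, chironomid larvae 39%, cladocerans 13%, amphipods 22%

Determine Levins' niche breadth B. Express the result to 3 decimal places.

3.751

Convert percentages to proportions (divide by 100).
Σpᵢ² = 0.22² + 0.02² + 0.02² + 0.39² + 0.13² + 0.22² = 0.0484 + 0.0004 + 0.0004 + 0.1521 + 0.0169 + 0.0484 = 0.2666
B = 1 / 0.2666 = 3.75094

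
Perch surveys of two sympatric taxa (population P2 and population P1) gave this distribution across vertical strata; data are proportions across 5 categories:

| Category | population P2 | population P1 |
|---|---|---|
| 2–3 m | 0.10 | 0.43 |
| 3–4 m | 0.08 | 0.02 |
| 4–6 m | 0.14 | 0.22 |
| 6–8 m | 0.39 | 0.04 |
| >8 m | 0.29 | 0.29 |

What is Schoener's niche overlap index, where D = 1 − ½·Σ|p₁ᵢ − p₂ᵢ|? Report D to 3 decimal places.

Σ|p₁ᵢ − p₂ᵢ| = 0.33 + 0.06 + 0.08 + 0.35 + 0.00 = 0.82
D = 1 − ½ × 0.82 = 1 − 0.410 = 0.59000

0.590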